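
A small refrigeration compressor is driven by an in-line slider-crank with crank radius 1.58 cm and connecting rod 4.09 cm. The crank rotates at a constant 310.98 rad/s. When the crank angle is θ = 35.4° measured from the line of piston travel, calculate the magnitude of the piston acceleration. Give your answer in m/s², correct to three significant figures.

ω = 311 rad/s
x(θ) = r cosθ + √(L² − r² sin²θ); with ω constant, a = ω²·d²x/dθ².
d²x/dθ² = −r cosθ − r²(cos2θ)/√u − r⁴ sin²2θ/(4u^{3/2}),  u = L² − r² sin²θ = 0.00158904 m².
Substituting r = 0.0158 m, L = 0.0409 m, θ = 35.4°: d²x/dθ² = -0.015158 m.
a = ω²·d²x/dθ² = (311)²·(-0.015158) = -1465.9 m/s²;  |a| = 1465.9 m/s².

1470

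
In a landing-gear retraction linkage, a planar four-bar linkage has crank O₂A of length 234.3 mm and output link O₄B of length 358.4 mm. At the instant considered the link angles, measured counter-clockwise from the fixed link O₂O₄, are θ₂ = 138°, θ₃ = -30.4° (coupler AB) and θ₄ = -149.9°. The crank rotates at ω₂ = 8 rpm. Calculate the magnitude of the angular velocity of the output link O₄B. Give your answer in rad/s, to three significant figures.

0.127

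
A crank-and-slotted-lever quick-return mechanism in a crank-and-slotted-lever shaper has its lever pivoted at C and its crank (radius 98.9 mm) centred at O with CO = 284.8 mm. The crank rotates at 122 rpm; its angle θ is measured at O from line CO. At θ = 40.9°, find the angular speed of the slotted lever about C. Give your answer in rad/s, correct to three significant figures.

ω = 12.78 rad/s (from 122 rpm).
Crank pin A relative to C: A = (d + r cosθ, r sinθ); lever angle φ = atan2(r sinθ, d + r cosθ).
Differentiating tanφ: φ̇ = rω(d cosθ + r)/(d² + r² + 2dr cosθ).
d² + r² + 2dr cosθ = |CA|² = 0.133472 m²;  d cosθ + r = +0.31417 m.
|ω_lever| = |0.0989·12.78·+0.31417| / 0.133472 = 2.9741 rad/s.

2.97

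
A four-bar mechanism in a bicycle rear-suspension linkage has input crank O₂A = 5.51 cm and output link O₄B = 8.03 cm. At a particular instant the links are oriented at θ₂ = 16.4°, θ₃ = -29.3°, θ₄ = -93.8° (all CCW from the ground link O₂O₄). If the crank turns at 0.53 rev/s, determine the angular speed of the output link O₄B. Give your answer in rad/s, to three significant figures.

ω₂ = 3.33 rad/s (from 0.53 rev/s).
Differentiating the loop-closure r₂e^{iθ₂}+r₃e^{iθ₃}=r₁+r₄e^{iθ₄} gives r₂ω₂e^{iθ₂}+r₃ω₃e^{iθ₃}=r₄ω₄e^{iθ₄}.
Eliminating the other unknown: ω₄ = r₂ω₂ sin(θ₂−θ₃) / [r₄ sin(θ₄−θ₃)].
Numerator sine = +0.71569; denominator sine = -0.90259.
Result = 0.0551·3.33·(+0.71569) / (0.0803·(-0.90259)) = -1.8119 rad/s; magnitude 1.8119 rad/s.

1.81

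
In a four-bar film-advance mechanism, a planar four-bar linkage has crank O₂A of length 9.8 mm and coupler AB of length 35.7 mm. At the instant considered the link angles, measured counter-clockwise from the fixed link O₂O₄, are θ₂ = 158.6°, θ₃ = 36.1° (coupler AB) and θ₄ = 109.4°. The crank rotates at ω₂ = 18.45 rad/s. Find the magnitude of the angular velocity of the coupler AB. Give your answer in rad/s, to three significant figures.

ω₂ = 18.45 rad/s
Differentiating the loop-closure r₂e^{iθ₂}+r₃e^{iθ₃}=r₁+r₄e^{iθ₄} gives r₂ω₂e^{iθ₂}+r₃ω₃e^{iθ₃}=r₄ω₄e^{iθ₄}.
Eliminating the other unknown: ω₃ = r₂ω₂ sin(θ₄−θ₂) / [r₃ sin(θ₃−θ₄)].
Numerator sine = -0.75700; denominator sine = -0.95782.
Result = 0.0098·18.45·(-0.75700) / (0.0357·(-0.95782)) = +4.0028 rad/s; magnitude 4.0028 rad/s.

4.00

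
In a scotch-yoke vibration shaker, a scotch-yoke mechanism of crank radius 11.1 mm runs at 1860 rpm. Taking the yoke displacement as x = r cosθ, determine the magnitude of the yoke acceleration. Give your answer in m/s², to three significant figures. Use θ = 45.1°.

297

ω = 194.8 rad/s (from 1860 rpm).
x = r cosθ ⇒ ẍ = −rω² cosθ (ω constant).
|a| = rω²|cosθ| = 0.0111·(194.8)²·|cos 45.1°| = 297.26 m/s².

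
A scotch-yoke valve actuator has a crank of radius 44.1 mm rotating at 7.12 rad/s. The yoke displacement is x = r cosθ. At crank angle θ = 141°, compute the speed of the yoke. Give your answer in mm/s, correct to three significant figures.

198

ω = 7.12 rad/s
x = r cosθ ⇒ ẋ = −rω sinθ.
|v| = rω|sinθ| = 0.0441·7.12·|sin 141°| = 0.1976 m/s = 197.6 mm/s.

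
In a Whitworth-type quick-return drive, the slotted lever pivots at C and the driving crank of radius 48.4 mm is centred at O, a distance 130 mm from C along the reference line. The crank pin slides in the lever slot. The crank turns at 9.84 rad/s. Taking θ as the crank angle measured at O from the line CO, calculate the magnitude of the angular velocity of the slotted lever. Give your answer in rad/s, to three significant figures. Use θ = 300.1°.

2.12

ω = 9.84 rad/s
Crank pin A relative to C: A = (d + r cosθ, r sinθ); lever angle φ = atan2(r sinθ, d + r cosθ).
Differentiating tanφ: φ̇ = rω(d cosθ + r)/(d² + r² + 2dr cosθ).
d² + r² + 2dr cosθ = |CA|² = 0.0255536 m²;  d cosθ + r = +0.1136 m.
|ω_lever| = |0.0484·9.84·+0.1136| / 0.0255536 = 2.1172 rad/s.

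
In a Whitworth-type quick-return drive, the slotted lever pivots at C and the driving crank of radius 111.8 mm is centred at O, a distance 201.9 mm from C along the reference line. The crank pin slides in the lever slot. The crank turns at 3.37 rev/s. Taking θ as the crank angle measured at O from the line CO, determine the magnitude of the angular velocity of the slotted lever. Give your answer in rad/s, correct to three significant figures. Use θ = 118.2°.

ω = 21.17 rad/s (from 3.37 rev/s).
Crank pin A relative to C: A = (d + r cosθ, r sinθ); lever angle φ = atan2(r sinθ, d + r cosθ).
Differentiating tanφ: φ̇ = rω(d cosθ + r)/(d² + r² + 2dr cosθ).
d² + r² + 2dr cosθ = |CA|² = 0.0319296 m²;  d cosθ + r = +0.016392 m.
|ω_lever| = |0.1118·21.17·+0.016392| / 0.0319296 = 1.2153 rad/s.

1.22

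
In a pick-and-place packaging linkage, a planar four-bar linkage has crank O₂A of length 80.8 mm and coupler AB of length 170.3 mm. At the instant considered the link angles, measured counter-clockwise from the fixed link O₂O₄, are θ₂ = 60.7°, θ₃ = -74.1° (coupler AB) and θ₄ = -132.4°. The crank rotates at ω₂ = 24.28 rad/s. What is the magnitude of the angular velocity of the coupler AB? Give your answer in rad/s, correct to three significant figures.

3.07

ω₂ = 24.28 rad/s
Differentiating the loop-closure r₂e^{iθ₂}+r₃e^{iθ₃}=r₁+r₄e^{iθ₄} gives r₂ω₂e^{iθ₂}+r₃ω₃e^{iθ₃}=r₄ω₄e^{iθ₄}.
Eliminating the other unknown: ω₃ = r₂ω₂ sin(θ₄−θ₂) / [r₃ sin(θ₃−θ₄)].
Numerator sine = +0.22665; denominator sine = +0.85081.
Result = 0.0808·24.28·(+0.22665) / (0.1703·(+0.85081)) = +3.0688 rad/s; magnitude 3.0688 rad/s.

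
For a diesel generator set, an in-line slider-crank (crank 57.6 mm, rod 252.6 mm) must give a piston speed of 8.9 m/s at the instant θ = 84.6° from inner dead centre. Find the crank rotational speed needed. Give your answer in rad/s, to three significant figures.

For an in-line slider-crank, |v_piston| = rω|sinθ|·[1 + r cosθ/√(L² − r² sin²θ)].
With r = 0.0576 m, L = 0.2526 m, θ = 84.6°: the bracketed kinematic factor |dx/dθ| = 0.058608 m.
ω = v/|dx/dθ| = 8.9/0.058608 = 151.86 rad/s.

152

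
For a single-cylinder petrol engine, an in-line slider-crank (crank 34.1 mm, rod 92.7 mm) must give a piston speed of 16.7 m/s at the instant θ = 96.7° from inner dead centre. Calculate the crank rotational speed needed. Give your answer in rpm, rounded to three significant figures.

For an in-line slider-crank, |v_piston| = rω|sinθ|·[1 + r cosθ/√(L² − r² sin²θ)].
With r = 0.0341 m, L = 0.0927 m, θ = 96.7°: the bracketed kinematic factor |dx/dθ| = 0.032306 m.
ω = v/|dx/dθ| = 16.7/0.032306 = 516.94 rad/s.
N = 60ω/(2π) = 4936.4 rpm.

4940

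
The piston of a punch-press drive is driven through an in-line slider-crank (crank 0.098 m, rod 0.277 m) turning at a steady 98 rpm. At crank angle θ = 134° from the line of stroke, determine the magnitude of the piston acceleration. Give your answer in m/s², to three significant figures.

7.18

ω = 2π·98/60 = 10.26 rad/s
x(θ) = r cosθ + √(L² − r² sin²θ); with ω constant, a = ω²·d²x/dθ².
d²x/dθ² = −r cosθ − r²(cos2θ)/√u − r⁴ sin²2θ/(4u^{3/2}),  u = L² − r² sin²θ = 0.0717594 m².
Substituting r = 0.098 m, L = 0.277 m, θ = 134°: d²x/dθ² = +0.06813 m.
a = ω²·d²x/dθ² = (10.26)²·(+0.06813) = +7.1754 m/s²;  |a| = 7.1754 m/s².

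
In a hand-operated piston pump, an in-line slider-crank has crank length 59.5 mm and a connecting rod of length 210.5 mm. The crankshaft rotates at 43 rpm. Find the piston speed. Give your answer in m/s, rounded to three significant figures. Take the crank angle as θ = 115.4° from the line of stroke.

0.212

ω = 2π·43/60 = 4.503 rad/s
For an in-line slider-crank, x = r cosθ + √(L² − r² sin²θ), so v = −rω sinθ·[1 + r cosθ/√(L² − r² sin²θ)].
With r = 0.0595 m, L = 0.2105 m, θ = 115.4°: √(L² − r² sin²θ) = 0.20352 m.
v = −0.0595·4.503·0.90334·[1 + 0.0595·-0.42894/0.20352] = -0.21168 m/s.
|v| = 0.21168 m/s.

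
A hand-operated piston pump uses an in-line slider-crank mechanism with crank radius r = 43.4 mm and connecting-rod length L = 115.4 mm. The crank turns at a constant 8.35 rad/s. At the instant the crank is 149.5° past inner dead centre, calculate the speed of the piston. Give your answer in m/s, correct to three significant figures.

0.123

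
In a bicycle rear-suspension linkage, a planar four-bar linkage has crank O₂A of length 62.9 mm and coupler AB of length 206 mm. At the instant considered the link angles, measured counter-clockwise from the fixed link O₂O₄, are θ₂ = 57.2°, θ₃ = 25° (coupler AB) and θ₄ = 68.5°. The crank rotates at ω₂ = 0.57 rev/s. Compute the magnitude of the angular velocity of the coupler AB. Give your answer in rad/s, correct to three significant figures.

ω₂ = 3.581 rad/s (from 0.57 rev/s).
Differentiating the loop-closure r₂e^{iθ₂}+r₃e^{iθ₃}=r₁+r₄e^{iθ₄} gives r₂ω₂e^{iθ₂}+r₃ω₃e^{iθ₃}=r₄ω₄e^{iθ₄}.
Eliminating the other unknown: ω₃ = r₂ω₂ sin(θ₄−θ₂) / [r₃ sin(θ₃−θ₄)].
Numerator sine = +0.19595; denominator sine = -0.68835.
Result = 0.0629·3.581·(+0.19595) / (0.206·(-0.68835)) = -0.31129 rad/s; magnitude 0.31129 rad/s.

0.311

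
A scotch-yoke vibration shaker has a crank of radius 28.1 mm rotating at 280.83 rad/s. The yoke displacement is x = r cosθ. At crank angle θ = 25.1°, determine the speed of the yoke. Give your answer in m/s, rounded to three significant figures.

ω = 280.8 rad/s
x = r cosθ ⇒ ẋ = −rω sinθ.
|v| = rω|sinθ| = 0.0281·280.8·|sin 25.1°| = 3.3475 m/s.

3.35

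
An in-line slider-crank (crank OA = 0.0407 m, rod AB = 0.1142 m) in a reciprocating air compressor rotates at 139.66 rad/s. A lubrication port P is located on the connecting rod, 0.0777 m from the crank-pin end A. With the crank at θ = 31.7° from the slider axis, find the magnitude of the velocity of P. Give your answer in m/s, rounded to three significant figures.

ω = 139.7 rad/s.  Crank-pin speed |V_A| = rω = 5.6842 m/s, perpendicular to OA.
Rod angle: sinφ = −(r/L) sinθ ⇒ φ = -10.794°; ω_rod = −rω cosθ/√(L²−r²sin²θ) = -43.111 rad/s.
V_P = V_A + ω_rod × AP, with AP = 0.0777 m along the rod.
Components: V_Px = −rω sinθ − a·ω_rod·sinφ = -3.6142 m/s;  V_Py = rω cosθ + a·ω_rod·cosφ = +1.5457 m/s.
|V_P| = √(V_Px² + V_Py²) = 3.9308 m/s.

3.93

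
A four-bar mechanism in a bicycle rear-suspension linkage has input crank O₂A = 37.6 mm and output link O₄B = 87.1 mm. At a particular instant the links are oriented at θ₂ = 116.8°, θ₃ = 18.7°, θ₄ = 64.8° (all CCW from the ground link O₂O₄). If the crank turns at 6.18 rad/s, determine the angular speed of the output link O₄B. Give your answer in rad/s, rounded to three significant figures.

3.67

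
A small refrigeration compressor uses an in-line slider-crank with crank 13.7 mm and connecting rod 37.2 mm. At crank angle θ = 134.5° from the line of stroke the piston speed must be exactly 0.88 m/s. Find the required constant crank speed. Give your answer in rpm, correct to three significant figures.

1170

For an in-line slider-crank, |v_piston| = rω|sinθ|·[1 + r cosθ/√(L² − r² sin²θ)].
With r = 0.0137 m, L = 0.0372 m, θ = 134.5°: the bracketed kinematic factor |dx/dθ| = 0.0071574 m.
ω = v/|dx/dθ| = 0.88/0.0071574 = 122.95 rad/s.
N = 60ω/(2π) = 1174.1 rpm.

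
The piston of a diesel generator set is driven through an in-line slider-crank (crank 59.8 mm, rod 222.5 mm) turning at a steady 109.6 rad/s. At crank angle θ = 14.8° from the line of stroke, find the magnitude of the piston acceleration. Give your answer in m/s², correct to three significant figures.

864

ω = 109.6 rad/s
x(θ) = r cosθ + √(L² − r² sin²θ); with ω constant, a = ω²·d²x/dθ².
d²x/dθ² = −r cosθ − r²(cos2θ)/√u − r⁴ sin²2θ/(4u^{3/2}),  u = L² − r² sin²θ = 0.0492729 m².
Substituting r = 0.0598 m, L = 0.2225 m, θ = 14.8°: d²x/dθ² = -0.071895 m.
a = ω²·d²x/dθ² = (109.6)²·(-0.071895) = -863.61 m/s²;  |a| = 863.61 m/s².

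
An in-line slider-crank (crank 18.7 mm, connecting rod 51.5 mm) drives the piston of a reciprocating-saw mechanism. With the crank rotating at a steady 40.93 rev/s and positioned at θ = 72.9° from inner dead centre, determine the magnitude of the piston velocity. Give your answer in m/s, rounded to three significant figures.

5.12

ω = 2π·40.9 = 257.2 rad/s
For an in-line slider-crank, x = r cosθ + √(L² − r² sin²θ), so v = −rω sinθ·[1 + r cosθ/√(L² − r² sin²θ)].
With r = 0.0187 m, L = 0.0515 m, θ = 72.9°: √(L² − r² sin²θ) = 0.048299 m.
v = −0.0187·257.2·0.95579·[1 + 0.0187·0.29404/0.048299] = -5.1198 m/s.
|v| = 5.1198 m/s.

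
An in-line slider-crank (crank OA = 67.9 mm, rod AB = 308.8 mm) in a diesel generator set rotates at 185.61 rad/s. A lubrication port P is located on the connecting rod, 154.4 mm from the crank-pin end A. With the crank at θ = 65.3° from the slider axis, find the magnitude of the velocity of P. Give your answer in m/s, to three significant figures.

ω = 185.6 rad/s.  Crank-pin speed |V_A| = rω = 12.603 m/s, perpendicular to OA.
Rod angle: sinφ = −(r/L) sinθ ⇒ φ = -11.523°; ω_rod = −rω cosθ/√(L²−r²sin²θ) = -17.405 rad/s.
V_P = V_A + ω_rod × AP, with AP = 0.1544 m along the rod.
Components: V_Px = −rω sinθ − a·ω_rod·sinφ = -11.987 m/s;  V_Py = rω cosθ + a·ω_rod·cosφ = +2.6332 m/s.
|V_P| = √(V_Px² + V_Py²) = 12.273 m/s.

12.3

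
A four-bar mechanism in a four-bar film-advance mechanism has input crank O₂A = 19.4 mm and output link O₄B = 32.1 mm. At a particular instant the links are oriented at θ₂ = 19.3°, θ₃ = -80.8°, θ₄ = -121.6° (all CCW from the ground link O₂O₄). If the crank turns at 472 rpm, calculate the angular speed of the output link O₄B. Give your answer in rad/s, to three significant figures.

ω₂ = 49.43 rad/s (from 472 rpm).
Differentiating the loop-closure r₂e^{iθ₂}+r₃e^{iθ₃}=r₁+r₄e^{iθ₄} gives r₂ω₂e^{iθ₂}+r₃ω₃e^{iθ₃}=r₄ω₄e^{iθ₄}.
Eliminating the other unknown: ω₄ = r₂ω₂ sin(θ₂−θ₃) / [r₄ sin(θ₄−θ₃)].
Numerator sine = +0.98450; denominator sine = -0.65342.
Result = 0.0194·49.43·(+0.98450) / (0.0321·(-0.65342)) = -45.008 rad/s; magnitude 45.008 rad/s.

45.0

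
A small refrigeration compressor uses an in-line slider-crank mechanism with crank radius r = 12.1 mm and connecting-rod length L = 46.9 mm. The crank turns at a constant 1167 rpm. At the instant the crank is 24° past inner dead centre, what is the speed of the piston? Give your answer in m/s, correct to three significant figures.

ω = 2π·1167/60 = 122.2 rad/s
For an in-line slider-crank, x = r cosθ + √(L² − r² sin²θ), so v = −rω sinθ·[1 + r cosθ/√(L² − r² sin²θ)].
With r = 0.0121 m, L = 0.0469 m, θ = 24°: √(L² − r² sin²θ) = 0.046641 m.
v = −0.0121·122.2·0.40674·[1 + 0.0121·0.91355/0.046641] = -0.74399 m/s.
|v| = 0.74399 m/s.

0.744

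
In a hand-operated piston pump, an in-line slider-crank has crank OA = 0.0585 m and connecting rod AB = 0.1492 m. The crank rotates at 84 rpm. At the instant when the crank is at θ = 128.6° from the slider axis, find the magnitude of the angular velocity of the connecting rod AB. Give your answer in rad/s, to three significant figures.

ω = 8.796 rad/s (converted from 84 rpm).
The rod makes angle φ with the slider axis where L sinφ = r sinθ; differentiating, L cosφ·φ̇ = r ω cosθ.
L cosφ = √(L² − r² sin²θ) = 0.14202 m.
|ω_rod| = r ω |cosθ| / √(L² − r² sin²θ) = 0.0585·8.796·0.62388/0.14202 = 2.2605 rad/s.

2.26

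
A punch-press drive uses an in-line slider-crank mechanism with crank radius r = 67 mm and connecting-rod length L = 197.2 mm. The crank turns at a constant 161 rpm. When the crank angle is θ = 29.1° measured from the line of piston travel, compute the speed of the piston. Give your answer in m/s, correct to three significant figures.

0.715

ω = 2π·161/60 = 16.86 rad/s
For an in-line slider-crank, x = r cosθ + √(L² − r² sin²θ), so v = −rω sinθ·[1 + r cosθ/√(L² − r² sin²θ)].
With r = 0.067 m, L = 0.1972 m, θ = 29.1°: √(L² − r² sin²θ) = 0.19449 m.
v = −0.067·16.86·0.48634·[1 + 0.067·0.87377/0.19449] = -0.71473 m/s.
|v| = 0.71473 m/s.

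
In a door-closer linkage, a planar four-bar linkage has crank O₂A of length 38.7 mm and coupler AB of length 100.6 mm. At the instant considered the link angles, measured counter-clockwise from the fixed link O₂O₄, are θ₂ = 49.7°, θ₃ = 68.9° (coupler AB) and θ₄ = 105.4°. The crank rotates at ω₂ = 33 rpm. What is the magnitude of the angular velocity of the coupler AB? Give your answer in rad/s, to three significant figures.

1.85

ω₂ = 3.456 rad/s (from 33 rpm).
Differentiating the loop-closure r₂e^{iθ₂}+r₃e^{iθ₃}=r₁+r₄e^{iθ₄} gives r₂ω₂e^{iθ₂}+r₃ω₃e^{iθ₃}=r₄ω₄e^{iθ₄}.
Eliminating the other unknown: ω₃ = r₂ω₂ sin(θ₄−θ₂) / [r₃ sin(θ₃−θ₄)].
Numerator sine = +0.82610; denominator sine = -0.59482.
Result = 0.0387·3.456·(+0.82610) / (0.1006·(-0.59482)) = -1.8463 rad/s; magnitude 1.8463 rad/s.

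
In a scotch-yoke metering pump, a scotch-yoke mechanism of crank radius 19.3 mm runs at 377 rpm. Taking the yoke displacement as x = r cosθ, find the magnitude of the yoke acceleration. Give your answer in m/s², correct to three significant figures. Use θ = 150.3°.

ω = 39.48 rad/s (from 377 rpm).
x = r cosθ ⇒ ẍ = −rω² cosθ (ω constant).
|a| = rω²|cosθ| = 0.0193·(39.48)²·|cos 150.3°| = 26.13 m/s².

26.1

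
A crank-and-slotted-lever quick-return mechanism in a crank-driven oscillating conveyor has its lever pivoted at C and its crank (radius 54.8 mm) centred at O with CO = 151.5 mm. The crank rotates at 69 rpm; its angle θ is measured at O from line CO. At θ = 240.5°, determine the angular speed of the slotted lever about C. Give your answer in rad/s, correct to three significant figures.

0.441

ω = 7.226 rad/s (from 69 rpm).
Crank pin A relative to C: A = (d + r cosθ, r sinθ); lever angle φ = atan2(r sinθ, d + r cosθ).
Differentiating tanφ: φ̇ = rω(d cosθ + r)/(d² + r² + 2dr cosθ).
d² + r² + 2dr cosθ = |CA|² = 0.0177789 m²;  d cosθ + r = -0.019802 m.
|ω_lever| = |0.0548·7.226·-0.019802| / 0.0177789 = 0.44103 rad/s.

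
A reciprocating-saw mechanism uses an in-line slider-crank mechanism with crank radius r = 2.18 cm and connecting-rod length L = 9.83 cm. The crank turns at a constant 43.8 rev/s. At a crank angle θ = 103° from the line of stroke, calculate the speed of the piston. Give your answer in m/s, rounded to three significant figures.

5.55

ω = 2π·43.8 = 275.2 rad/s
For an in-line slider-crank, x = r cosθ + √(L² − r² sin²θ), so v = −rω sinθ·[1 + r cosθ/√(L² − r² sin²θ)].
With r = 0.0218 m, L = 0.0983 m, θ = 103°: √(L² − r² sin²θ) = 0.095978 m.
v = −0.0218·275.2·0.97437·[1 + 0.0218·-0.22495/0.095978] = -5.547 m/s.
|v| = 5.547 m/s.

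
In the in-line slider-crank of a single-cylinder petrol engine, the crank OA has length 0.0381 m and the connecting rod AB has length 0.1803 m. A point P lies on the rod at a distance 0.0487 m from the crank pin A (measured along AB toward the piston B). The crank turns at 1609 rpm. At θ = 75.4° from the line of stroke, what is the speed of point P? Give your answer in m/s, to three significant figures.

6.41

ω = 168.5 rad/s.  Crank-pin speed |V_A| = rω = 6.4196 m/s, perpendicular to OA.
Rod angle: sinφ = −(r/L) sinθ ⇒ φ = -11.800°; ω_rod = −rω cosθ/√(L²−r²sin²θ) = -9.1687 rad/s.
V_P = V_A + ω_rod × AP, with AP = 0.0487 m along the rod.
Components: V_Px = −rω sinθ − a·ω_rod·sinφ = -6.3036 m/s;  V_Py = rω cosθ + a·ω_rod·cosφ = +1.1811 m/s.
|V_P| = √(V_Px² + V_Py²) = 6.4133 m/s.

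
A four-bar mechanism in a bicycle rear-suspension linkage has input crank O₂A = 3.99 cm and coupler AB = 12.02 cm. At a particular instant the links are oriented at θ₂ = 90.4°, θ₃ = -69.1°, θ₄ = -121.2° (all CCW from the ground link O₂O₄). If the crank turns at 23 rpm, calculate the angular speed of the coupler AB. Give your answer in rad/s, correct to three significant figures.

0.531

ω₂ = 2.409 rad/s (from 23 rpm).
Differentiating the loop-closure r₂e^{iθ₂}+r₃e^{iθ₃}=r₁+r₄e^{iθ₄} gives r₂ω₂e^{iθ₂}+r₃ω₃e^{iθ₃}=r₄ω₄e^{iθ₄}.
Eliminating the other unknown: ω₃ = r₂ω₂ sin(θ₄−θ₂) / [r₃ sin(θ₃−θ₄)].
Numerator sine = +0.52399; denominator sine = +0.78908.
Result = 0.0399·2.409·(+0.52399) / (0.1202·(+0.78908)) = +0.53091 rad/s; magnitude 0.53091 rad/s.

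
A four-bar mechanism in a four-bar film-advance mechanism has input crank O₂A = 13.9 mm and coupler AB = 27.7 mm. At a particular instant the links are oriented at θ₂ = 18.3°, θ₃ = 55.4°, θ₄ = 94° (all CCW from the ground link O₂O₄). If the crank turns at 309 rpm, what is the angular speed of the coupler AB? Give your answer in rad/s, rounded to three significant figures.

ω₂ = 32.36 rad/s (from 309 rpm).
Differentiating the loop-closure r₂e^{iθ₂}+r₃e^{iθ₃}=r₁+r₄e^{iθ₄} gives r₂ω₂e^{iθ₂}+r₃ω₃e^{iθ₃}=r₄ω₄e^{iθ₄}.
Eliminating the other unknown: ω₃ = r₂ω₂ sin(θ₄−θ₂) / [r₃ sin(θ₃−θ₄)].
Numerator sine = +0.96902; denominator sine = -0.62388.
Result = 0.0139·32.36·(+0.96902) / (0.0277·(-0.62388)) = -25.22 rad/s; magnitude 25.22 rad/s.

25.2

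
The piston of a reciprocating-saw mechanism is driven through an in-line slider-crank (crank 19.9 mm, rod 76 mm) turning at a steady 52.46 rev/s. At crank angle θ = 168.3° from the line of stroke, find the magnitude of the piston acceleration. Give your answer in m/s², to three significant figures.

ω = 2π·52.5 = 329.6 rad/s
x(θ) = r cosθ + √(L² − r² sin²θ); with ω constant, a = ω²·d²x/dθ².
d²x/dθ² = −r cosθ − r²(cos2θ)/√u − r⁴ sin²2θ/(4u^{3/2}),  u = L² − r² sin²θ = 0.00575972 m².
Substituting r = 0.0199 m, L = 0.076 m, θ = 168.3°: d²x/dθ² = +0.014684 m.
a = ω²·d²x/dθ² = (329.6)²·(+0.014684) = +1595.3 m/s²;  |a| = 1595.3 m/s².

1600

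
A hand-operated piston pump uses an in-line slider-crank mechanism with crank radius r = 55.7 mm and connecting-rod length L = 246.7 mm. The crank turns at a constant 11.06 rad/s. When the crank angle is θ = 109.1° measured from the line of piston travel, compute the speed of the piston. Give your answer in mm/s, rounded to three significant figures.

538

ω = 11.06 rad/s
For an in-line slider-crank, x = r cosθ + √(L² − r² sin²θ), so v = −rω sinθ·[1 + r cosθ/√(L² − r² sin²θ)].
With r = 0.0557 m, L = 0.2467 m, θ = 109.1°: √(L² − r² sin²θ) = 0.24102 m.
v = −0.0557·11.06·0.94495·[1 + 0.0557·-0.32722/0.24102] = -0.53811 m/s.
|v| = 0.53811 m/s = 538.11 mm/s.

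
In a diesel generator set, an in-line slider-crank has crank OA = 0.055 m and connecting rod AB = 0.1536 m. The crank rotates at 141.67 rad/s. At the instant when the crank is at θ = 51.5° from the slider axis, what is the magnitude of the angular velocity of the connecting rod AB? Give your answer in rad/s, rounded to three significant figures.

32.9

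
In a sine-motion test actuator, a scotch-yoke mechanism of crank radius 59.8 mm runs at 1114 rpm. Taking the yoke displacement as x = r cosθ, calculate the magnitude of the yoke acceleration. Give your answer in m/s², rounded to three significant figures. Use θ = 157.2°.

750

ω = 116.7 rad/s (from 1114 rpm).
x = r cosθ ⇒ ẍ = −rω² cosθ (ω constant).
|a| = rω²|cosθ| = 0.0598·(116.7)²·|cos 157.2°| = 750.23 m/s².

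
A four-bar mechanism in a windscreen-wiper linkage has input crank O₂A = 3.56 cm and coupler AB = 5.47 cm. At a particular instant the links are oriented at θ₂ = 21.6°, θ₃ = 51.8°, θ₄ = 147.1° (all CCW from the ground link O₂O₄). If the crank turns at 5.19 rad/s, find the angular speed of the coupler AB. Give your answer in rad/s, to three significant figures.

2.76

ω₂ = 5.19 rad/s
Differentiating the loop-closure r₂e^{iθ₂}+r₃e^{iθ₃}=r₁+r₄e^{iθ₄} gives r₂ω₂e^{iθ₂}+r₃ω₃e^{iθ₃}=r₄ω₄e^{iθ₄}.
Eliminating the other unknown: ω₃ = r₂ω₂ sin(θ₄−θ₂) / [r₃ sin(θ₃−θ₄)].
Numerator sine = +0.81412; denominator sine = -0.99572.
Result = 0.0356·5.19·(+0.81412) / (0.0547·(-0.99572)) = -2.7617 rad/s; magnitude 2.7617 rad/s.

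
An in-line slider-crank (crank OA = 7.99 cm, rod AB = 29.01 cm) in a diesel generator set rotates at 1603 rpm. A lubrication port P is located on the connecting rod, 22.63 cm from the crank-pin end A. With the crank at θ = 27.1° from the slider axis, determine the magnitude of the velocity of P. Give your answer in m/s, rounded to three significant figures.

7.75

ω = 167.9 rad/s.  Crank-pin speed |V_A| = rω = 13.412 m/s, perpendicular to OA.
Rod angle: sinφ = −(r/L) sinθ ⇒ φ = -7.208°; ω_rod = −rω cosθ/√(L²−r²sin²θ) = -41.486 rad/s.
V_P = V_A + ω_rod × AP, with AP = 0.2263 m along the rod.
Components: V_Px = −rω sinθ − a·ω_rod·sinφ = -7.2879 m/s;  V_Py = rω cosθ + a·ω_rod·cosφ = +2.6259 m/s.
|V_P| = √(V_Px² + V_Py²) = 7.7465 m/s.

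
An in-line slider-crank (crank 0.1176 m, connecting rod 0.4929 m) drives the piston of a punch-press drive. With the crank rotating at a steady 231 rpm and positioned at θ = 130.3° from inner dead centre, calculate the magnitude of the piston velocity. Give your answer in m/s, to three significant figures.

1.83

ω = 2π·231/60 = 24.19 rad/s
For an in-line slider-crank, x = r cosθ + √(L² − r² sin²θ), so v = −rω sinθ·[1 + r cosθ/√(L² − r² sin²θ)].
With r = 0.1176 m, L = 0.4929 m, θ = 130.3°: √(L² − r² sin²θ) = 0.48467 m.
v = −0.1176·24.19·0.76267·[1 + 0.1176·-0.64679/0.48467] = -1.8291 m/s.
|v| = 1.8291 m/s.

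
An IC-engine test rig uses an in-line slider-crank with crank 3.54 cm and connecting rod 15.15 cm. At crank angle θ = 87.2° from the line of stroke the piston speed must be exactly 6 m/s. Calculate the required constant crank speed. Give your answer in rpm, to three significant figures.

1600

For an in-line slider-crank, |v_piston| = rω|sinθ|·[1 + r cosθ/√(L² − r² sin²θ)].
With r = 0.0354 m, L = 0.1515 m, θ = 87.2°: the bracketed kinematic factor |dx/dθ| = 0.035773 m.
ω = v/|dx/dθ| = 6/0.035773 = 167.73 rad/s.
N = 60ω/(2π) = 1601.7 rpm.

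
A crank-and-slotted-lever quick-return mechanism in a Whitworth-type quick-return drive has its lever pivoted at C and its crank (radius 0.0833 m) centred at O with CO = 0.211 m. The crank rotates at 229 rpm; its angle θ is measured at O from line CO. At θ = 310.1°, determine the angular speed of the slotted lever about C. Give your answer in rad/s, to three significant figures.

5.91

ω = 23.98 rad/s (from 229 rpm).
Crank pin A relative to C: A = (d + r cosθ, r sinθ); lever angle φ = atan2(r sinθ, d + r cosθ).
Differentiating tanφ: φ̇ = rω(d cosθ + r)/(d² + r² + 2dr cosθ).
d² + r² + 2dr cosθ = |CA|² = 0.0741025 m²;  d cosθ + r = +0.21921 m.
|ω_lever| = |0.0833·23.98·+0.21921| / 0.0741025 = 5.9093 rad/s.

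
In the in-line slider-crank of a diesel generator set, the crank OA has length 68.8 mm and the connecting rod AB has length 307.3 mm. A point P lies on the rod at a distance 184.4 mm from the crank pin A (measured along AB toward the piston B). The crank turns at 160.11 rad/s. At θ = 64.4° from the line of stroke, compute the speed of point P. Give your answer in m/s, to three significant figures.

10.7

ω = 160.1 rad/s.  Crank-pin speed |V_A| = rω = 11.016 m/s, perpendicular to OA.
Rod angle: sinφ = −(r/L) sinθ ⇒ φ = -11.649°; ω_rod = −rω cosθ/√(L²−r²sin²θ) = -15.814 rad/s.
V_P = V_A + ω_rod × AP, with AP = 0.1844 m along the rod.
Components: V_Px = −rω sinθ − a·ω_rod·sinφ = -10.523 m/s;  V_Py = rω cosθ + a·ω_rod·cosφ = +1.9036 m/s.
|V_P| = √(V_Px² + V_Py²) = 10.694 m/s.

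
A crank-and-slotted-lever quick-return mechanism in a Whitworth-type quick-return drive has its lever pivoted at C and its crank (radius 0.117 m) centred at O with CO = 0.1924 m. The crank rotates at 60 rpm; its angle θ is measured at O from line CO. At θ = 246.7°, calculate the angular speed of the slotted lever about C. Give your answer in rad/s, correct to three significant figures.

0.914

ω = 6.283 rad/s (from 60 rpm).
Crank pin A relative to C: A = (d + r cosθ, r sinθ); lever angle φ = atan2(r sinθ, d + r cosθ).
Differentiating tanφ: φ̇ = rω(d cosθ + r)/(d² + r² + 2dr cosθ).
d² + r² + 2dr cosθ = |CA|² = 0.0328987 m²;  d cosθ + r = +0.040897 m.
|ω_lever| = |0.117·6.283·+0.040897| / 0.0328987 = 0.91386 rad/s.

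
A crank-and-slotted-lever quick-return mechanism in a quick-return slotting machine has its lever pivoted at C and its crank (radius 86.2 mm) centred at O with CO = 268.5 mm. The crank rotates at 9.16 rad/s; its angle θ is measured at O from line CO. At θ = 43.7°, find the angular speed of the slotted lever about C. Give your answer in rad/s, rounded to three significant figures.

ω = 9.16 rad/s
Crank pin A relative to C: A = (d + r cosθ, r sinθ); lever angle φ = atan2(r sinθ, d + r cosθ).
Differentiating tanφ: φ̇ = rω(d cosθ + r)/(d² + r² + 2dr cosθ).
d² + r² + 2dr cosθ = |CA|² = 0.112988 m²;  d cosθ + r = +0.28032 m.
|ω_lever| = |0.0862·9.16·+0.28032| / 0.112988 = 1.9589 rad/s.

1.96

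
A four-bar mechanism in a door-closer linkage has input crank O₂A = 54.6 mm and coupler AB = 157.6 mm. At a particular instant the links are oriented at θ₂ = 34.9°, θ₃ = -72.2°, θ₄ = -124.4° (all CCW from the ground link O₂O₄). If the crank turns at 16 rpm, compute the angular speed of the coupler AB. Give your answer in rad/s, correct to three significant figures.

0.260

ω₂ = 1.676 rad/s (from 16 rpm).
Differentiating the loop-closure r₂e^{iθ₂}+r₃e^{iθ₃}=r₁+r₄e^{iθ₄} gives r₂ω₂e^{iθ₂}+r₃ω₃e^{iθ₃}=r₄ω₄e^{iθ₄}.
Eliminating the other unknown: ω₃ = r₂ω₂ sin(θ₄−θ₂) / [r₃ sin(θ₃−θ₄)].
Numerator sine = -0.35347; denominator sine = +0.79016.
Result = 0.0546·1.676·(-0.35347) / (0.1576·(+0.79016)) = -0.25968 rad/s; magnitude 0.25968 rad/s.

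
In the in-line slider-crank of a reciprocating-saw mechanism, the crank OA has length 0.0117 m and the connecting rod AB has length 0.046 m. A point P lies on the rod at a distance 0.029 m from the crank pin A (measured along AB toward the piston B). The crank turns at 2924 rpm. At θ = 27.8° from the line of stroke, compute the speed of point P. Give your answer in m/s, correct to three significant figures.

2.24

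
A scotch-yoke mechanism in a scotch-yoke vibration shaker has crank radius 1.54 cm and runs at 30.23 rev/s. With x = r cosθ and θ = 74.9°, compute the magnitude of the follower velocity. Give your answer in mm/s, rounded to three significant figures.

2820

ω = 189.9 rad/s (from 30.23 rev/s).
x = r cosθ ⇒ ẋ = −rω sinθ.
|v| = rω|sinθ| = 0.0154·189.9·|sin 74.9°| = 2.8241 m/s = 2824.1 mm/s.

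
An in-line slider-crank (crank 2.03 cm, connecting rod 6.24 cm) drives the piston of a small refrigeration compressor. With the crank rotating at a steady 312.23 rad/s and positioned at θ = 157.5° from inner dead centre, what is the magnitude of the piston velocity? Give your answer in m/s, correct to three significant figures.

1.69

ω = 312.2 rad/s
For an in-line slider-crank, x = r cosθ + √(L² − r² sin²θ), so v = −rω sinθ·[1 + r cosθ/√(L² − r² sin²θ)].
With r = 0.0203 m, L = 0.0624 m, θ = 157.5°: √(L² − r² sin²θ) = 0.061915 m.
v = −0.0203·312.2·0.38268·[1 + 0.0203·-0.92388/0.061915] = -1.6908 m/s.
|v| = 1.6908 m/s.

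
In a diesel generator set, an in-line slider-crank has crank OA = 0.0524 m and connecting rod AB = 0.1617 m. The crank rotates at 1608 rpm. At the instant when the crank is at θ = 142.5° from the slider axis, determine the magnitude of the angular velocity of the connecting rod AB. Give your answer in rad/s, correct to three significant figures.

ω = 168.4 rad/s (converted from 1608 rpm).
The rod makes angle φ with the slider axis where L sinφ = r sinθ; differentiating, L cosφ·φ̇ = r ω cosθ.
L cosφ = √(L² − r² sin²θ) = 0.15852 m.
|ω_rod| = r ω |cosθ| / √(L² − r² sin²θ) = 0.0524·168.4·0.79335/0.15852 = 44.159 rad/s.

44.2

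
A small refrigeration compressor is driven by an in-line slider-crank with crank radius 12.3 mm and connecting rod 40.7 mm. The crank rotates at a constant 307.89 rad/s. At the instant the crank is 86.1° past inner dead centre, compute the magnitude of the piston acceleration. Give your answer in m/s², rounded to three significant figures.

ω = 307.9 rad/s
x(θ) = r cosθ + √(L² − r² sin²θ); with ω constant, a = ω²·d²x/dθ².
d²x/dθ² = −r cosθ − r²(cos2θ)/√u − r⁴ sin²2θ/(4u^{3/2}),  u = L² − r² sin²θ = 0.0015059 m².
Substituting r = 0.0123 m, L = 0.0407 m, θ = 86.1°: d²x/dθ² = +0.0030242 m.
a = ω²·d²x/dθ² = (307.9)²·(+0.0030242) = +286.68 m/s²;  |a| = 286.68 m/s².

287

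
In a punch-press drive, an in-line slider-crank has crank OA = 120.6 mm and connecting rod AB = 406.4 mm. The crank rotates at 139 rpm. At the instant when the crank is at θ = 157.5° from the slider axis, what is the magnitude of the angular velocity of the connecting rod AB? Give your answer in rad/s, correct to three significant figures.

4.02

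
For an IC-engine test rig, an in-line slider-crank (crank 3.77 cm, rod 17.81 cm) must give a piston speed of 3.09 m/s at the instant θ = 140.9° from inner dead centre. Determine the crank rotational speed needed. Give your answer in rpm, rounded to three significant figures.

1490

For an in-line slider-crank, |v_piston| = rω|sinθ|·[1 + r cosθ/√(L² − r² sin²θ)].
With r = 0.0377 m, L = 0.1781 m, θ = 140.9°: the bracketed kinematic factor |dx/dθ| = 0.019835 m.
ω = v/|dx/dθ| = 3.09/0.019835 = 155.78 rad/s.
N = 60ω/(2π) = 1487.6 rpm.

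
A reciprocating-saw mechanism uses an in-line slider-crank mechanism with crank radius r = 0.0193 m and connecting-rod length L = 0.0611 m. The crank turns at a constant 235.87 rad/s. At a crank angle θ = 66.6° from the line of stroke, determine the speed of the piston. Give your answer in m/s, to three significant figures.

ω = 235.9 rad/s
For an in-line slider-crank, x = r cosθ + √(L² − r² sin²θ), so v = −rω sinθ·[1 + r cosθ/√(L² − r² sin²θ)].
With r = 0.0193 m, L = 0.0611 m, θ = 66.6°: √(L² − r² sin²θ) = 0.058476 m.
v = −0.0193·235.9·0.91775·[1 + 0.0193·0.39715/0.058476] = -4.7255 m/s.
|v| = 4.7255 m/s.

4.73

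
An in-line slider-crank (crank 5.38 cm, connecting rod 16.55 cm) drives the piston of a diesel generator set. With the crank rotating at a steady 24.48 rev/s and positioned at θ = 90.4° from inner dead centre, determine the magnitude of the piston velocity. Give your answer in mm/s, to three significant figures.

8260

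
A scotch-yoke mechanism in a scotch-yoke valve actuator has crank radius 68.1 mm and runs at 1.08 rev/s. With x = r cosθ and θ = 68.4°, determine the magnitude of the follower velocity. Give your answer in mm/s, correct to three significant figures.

ω = 6.786 rad/s (from 1.08 rev/s).
x = r cosθ ⇒ ẋ = −rω sinθ.
|v| = rω|sinθ| = 0.0681·6.786·|sin 68.4°| = 0.42966 m/s = 429.66 mm/s.

430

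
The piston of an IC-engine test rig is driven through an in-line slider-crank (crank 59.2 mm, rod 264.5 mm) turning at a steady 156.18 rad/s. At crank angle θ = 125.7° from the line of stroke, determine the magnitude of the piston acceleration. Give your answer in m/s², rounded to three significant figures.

ω = 156.2 rad/s
x(θ) = r cosθ + √(L² − r² sin²θ); with ω constant, a = ω²·d²x/dθ².
d²x/dθ² = −r cosθ − r²(cos2θ)/√u − r⁴ sin²2θ/(4u^{3/2}),  u = L² − r² sin²θ = 0.067649 m².
Substituting r = 0.0592 m, L = 0.2645 m, θ = 125.7°: d²x/dθ² = +0.038687 m.
a = ω²·d²x/dθ² = (156.2)²·(+0.038687) = +943.65 m/s²;  |a| = 943.65 m/s².

944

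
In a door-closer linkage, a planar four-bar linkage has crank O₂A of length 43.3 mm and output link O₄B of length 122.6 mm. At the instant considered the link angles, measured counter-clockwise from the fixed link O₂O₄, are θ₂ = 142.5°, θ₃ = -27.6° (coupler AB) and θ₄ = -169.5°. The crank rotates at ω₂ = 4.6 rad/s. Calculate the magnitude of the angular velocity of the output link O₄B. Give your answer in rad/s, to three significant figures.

0.453

ω₂ = 4.6 rad/s
Differentiating the loop-closure r₂e^{iθ₂}+r₃e^{iθ₃}=r₁+r₄e^{iθ₄} gives r₂ω₂e^{iθ₂}+r₃ω₃e^{iθ₃}=r₄ω₄e^{iθ₄}.
Eliminating the other unknown: ω₄ = r₂ω₂ sin(θ₂−θ₃) / [r₄ sin(θ₄−θ₃)].
Numerator sine = +0.17193; denominator sine = -0.61704.
Result = 0.0433·4.6·(+0.17193) / (0.1226·(-0.61704)) = -0.45268 rad/s; magnitude 0.45268 rad/s.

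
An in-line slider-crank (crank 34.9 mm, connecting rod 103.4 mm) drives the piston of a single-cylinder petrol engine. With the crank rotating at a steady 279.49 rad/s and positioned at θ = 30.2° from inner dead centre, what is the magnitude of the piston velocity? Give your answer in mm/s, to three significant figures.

ω = 279.5 rad/s
For an in-line slider-crank, x = r cosθ + √(L² − r² sin²θ), so v = −rω sinθ·[1 + r cosθ/√(L² − r² sin²θ)].
With r = 0.0349 m, L = 0.1034 m, θ = 30.2°: √(L² − r² sin²θ) = 0.1019 m.
v = −0.0349·279.5·0.50302·[1 + 0.0349·0.86427/0.1019] = -6.359 m/s.
|v| = 6.359 m/s = 6359 mm/s.

6360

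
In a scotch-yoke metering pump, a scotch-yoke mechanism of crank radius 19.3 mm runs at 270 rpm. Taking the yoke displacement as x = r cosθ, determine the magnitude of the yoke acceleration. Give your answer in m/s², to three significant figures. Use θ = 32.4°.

ω = 28.27 rad/s (from 270 rpm).
x = r cosθ ⇒ ẍ = −rω² cosθ (ω constant).
|a| = rω²|cosθ| = 0.0193·(28.27)²·|cos 32.4°| = 13.027 m/s².

13.0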